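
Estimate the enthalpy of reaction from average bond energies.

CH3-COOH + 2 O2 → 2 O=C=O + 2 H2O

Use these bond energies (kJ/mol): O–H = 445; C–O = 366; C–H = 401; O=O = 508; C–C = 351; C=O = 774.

ΔH ≈ −721 kJ

Bonds broken (reactants):
  C–C: 1 × 351 = 351
  C–H: 3 × 401 = 1203
  C–O: 1 × 366 = 366
  C=O: 1 × 774 = 774
  O–H: 1 × 445 = 445
  O=O: 2 × 508 = 1016
  Σ(broken) = 4155 kJ
Bonds formed (products):
  C=O: 4 × 774 = 3096
  O–H: 4 × 445 = 1780
  Σ(formed) = 4876 kJ
ΔH = Σ(broken) − Σ(formed) = 4155 − 4876 = −721 kJ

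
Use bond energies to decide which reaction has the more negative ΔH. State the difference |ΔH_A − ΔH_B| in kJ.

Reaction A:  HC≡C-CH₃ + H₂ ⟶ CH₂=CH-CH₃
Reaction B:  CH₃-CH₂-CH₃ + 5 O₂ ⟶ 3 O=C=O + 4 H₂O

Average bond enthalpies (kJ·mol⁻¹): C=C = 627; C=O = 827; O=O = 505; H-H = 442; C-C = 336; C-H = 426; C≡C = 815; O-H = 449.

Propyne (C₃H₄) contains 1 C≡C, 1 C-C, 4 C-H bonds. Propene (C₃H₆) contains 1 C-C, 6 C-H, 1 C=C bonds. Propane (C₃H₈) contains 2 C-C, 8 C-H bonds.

Reaction A:
  Bonds broken (reactants):
    C≡C: 1 × 815 = 815
    C-C: 1 × 336 = 336
    C-H: 4 × 426 = 1704
    H-H: 1 × 442 = 442
    Σ(broken) = 3297 kJ
  Bonds formed (products):
    C-C: 1 × 336 = 336
    C-H: 6 × 426 = 2556
    C=C: 1 × 627 = 627
    Σ(formed) = 3519 kJ
  ΔH_A = 3297 − 3519 = −222 kJ
Reaction B:
  Bonds broken (reactants):
    C-C: 2 × 336 = 672
    C-H: 8 × 426 = 3408
    O=O: 5 × 505 = 2525
    Σ(broken) = 6605 kJ
  Bonds formed (products):
    C=O: 6 × 827 = 4962
    O-H: 8 × 449 = 3592
    Σ(formed) = 8554 kJ
  ΔH_B = 6605 − 8554 = −1949 kJ
ΔH_A − ΔH_B = +1727 kJ, so reaction B has the more negative ΔH; |ΔH_A − ΔH_B| = 1727 kJ.

Reaction B, by 1727 kJ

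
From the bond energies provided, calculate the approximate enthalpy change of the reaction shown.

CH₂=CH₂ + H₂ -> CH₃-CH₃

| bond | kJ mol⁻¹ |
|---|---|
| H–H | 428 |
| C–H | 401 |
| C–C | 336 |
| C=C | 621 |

ΔH ≈ −89 kJ

Bonds broken (reactants):
  C–H: 4 × 401 = 1604
  C=C: 1 × 621 = 621
  H–H: 1 × 428 = 428
  Σ(broken) = 2653 kJ
Bonds formed (products):
  C–C: 1 × 336 = 336
  C–H: 6 × 401 = 2406
  Σ(formed) = 2742 kJ
ΔH = Σ(broken) − Σ(formed) = 2653 − 2742 = −89 kJ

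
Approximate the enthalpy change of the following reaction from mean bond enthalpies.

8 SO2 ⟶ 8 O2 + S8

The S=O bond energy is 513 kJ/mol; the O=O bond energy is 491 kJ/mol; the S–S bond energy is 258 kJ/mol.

Bonds broken (reactants):
  S=O: 16 × 513 = 8208
  Σ(broken) = 8208 kJ
Bonds formed (products):
  O=O: 8 × 491 = 3928
  S–S: 8 × 258 = 2064
  Σ(formed) = 5992 kJ
ΔH = Σ(broken) − Σ(formed) = 8208 − 5992 = +2216 kJ

ΔH ≈ +2216 kJ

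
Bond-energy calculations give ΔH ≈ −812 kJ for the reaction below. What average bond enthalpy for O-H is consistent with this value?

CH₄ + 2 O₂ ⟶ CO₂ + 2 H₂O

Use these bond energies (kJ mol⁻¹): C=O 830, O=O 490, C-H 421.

D(O-H) ≈ 454 kJ/mol

Let D be the O-H bond energy.
Σ(broken) = 4×421 + 2×490 = 2664
Σ(formed) = 2×830 + 4×D = 1660 + 4D
ΔH = Σ(broken) − Σ(formed) = (2664) − (1660 + 4D) = +1004 − 4D
Setting this equal to −812 kJ gives 4D = 1816, so D = 454 kJ/mol.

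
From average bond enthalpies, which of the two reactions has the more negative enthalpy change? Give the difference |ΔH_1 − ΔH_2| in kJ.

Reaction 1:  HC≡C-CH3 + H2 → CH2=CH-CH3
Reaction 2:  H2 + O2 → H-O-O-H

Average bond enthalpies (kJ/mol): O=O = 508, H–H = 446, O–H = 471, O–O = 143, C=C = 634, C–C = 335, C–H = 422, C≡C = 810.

Reaction 1:
  Bonds broken (reactants):
    C≡C: 1 × 810 = 810
    C–C: 1 × 335 = 335
    C–H: 4 × 422 = 1688
    H–H: 1 × 446 = 446
    Σ(broken) = 3279 kJ
  Bonds formed (products):
    C–C: 1 × 335 = 335
    C–H: 6 × 422 = 2532
    C=C: 1 × 634 = 634
    Σ(formed) = 3501 kJ
  ΔH_1 = 3279 − 3501 = −222 kJ
Reaction 2:
  Bonds broken (reactants):
    H–H: 1 × 446 = 446
    O=O: 1 × 508 = 508
    Σ(broken) = 954 kJ
  Bonds formed (products):
    O–H: 2 × 471 = 942
    O–O: 1 × 143 = 143
    Σ(formed) = 1085 kJ
  ΔH_2 = 954 − 1085 = −131 kJ
ΔH_1 − ΔH_2 = −91 kJ, so reaction 1 has the more negative ΔH; |ΔH_1 − ΔH_2| = 91 kJ.

Reaction 1, by 91 kJ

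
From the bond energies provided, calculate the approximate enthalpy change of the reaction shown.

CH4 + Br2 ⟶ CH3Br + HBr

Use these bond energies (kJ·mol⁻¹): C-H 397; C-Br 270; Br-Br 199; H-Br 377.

Bonds broken (reactants):
  Br-Br: 1 × 199 = 199
  C-H: 4 × 397 = 1588
  Σ(broken) = 1787 kJ
Bonds formed (products):
  C-Br: 1 × 270 = 270
  C-H: 3 × 397 = 1191
  H-Br: 1 × 377 = 377
  Σ(formed) = 1838 kJ
ΔH = Σ(broken) − Σ(formed) = 1787 − 1838 = −51 kJ

ΔH ≈ −51 kJ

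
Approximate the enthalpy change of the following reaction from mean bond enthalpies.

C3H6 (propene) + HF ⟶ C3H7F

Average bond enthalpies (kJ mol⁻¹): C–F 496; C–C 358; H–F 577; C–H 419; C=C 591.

ΔH ≈ −105 kJ

Bonds broken (reactants):
  C–C: 1 × 358 = 358
  C–H: 6 × 419 = 2514
  C=C: 1 × 591 = 591
  H–F: 1 × 577 = 577
  Σ(broken) = 4040 kJ
Bonds formed (products):
  C–C: 2 × 358 = 716
  C–F: 1 × 496 = 496
  C–H: 7 × 419 = 2933
  Σ(formed) = 4145 kJ
ΔH = Σ(broken) − Σ(formed) = 4040 − 4145 = −105 kJ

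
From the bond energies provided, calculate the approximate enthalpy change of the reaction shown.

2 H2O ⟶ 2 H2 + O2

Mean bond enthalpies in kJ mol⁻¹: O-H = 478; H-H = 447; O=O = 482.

Bonds broken (reactants):
  O-H: 4 × 478 = 1912
  Σ(broken) = 1912 kJ
Bonds formed (products):
  H-H: 2 × 447 = 894
  O=O: 1 × 482 = 482
  Σ(formed) = 1376 kJ
ΔH = Σ(broken) − Σ(formed) = 1912 − 1376 = +536 kJ

ΔH ≈ +536 kJ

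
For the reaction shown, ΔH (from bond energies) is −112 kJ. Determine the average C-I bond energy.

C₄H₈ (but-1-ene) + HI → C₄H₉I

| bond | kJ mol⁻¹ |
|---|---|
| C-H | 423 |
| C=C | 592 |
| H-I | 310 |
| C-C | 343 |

D(C-I) ≈ 248 kJ/mol

Let D be the C-I bond energy.
Σ(broken) = 2×343 + 8×423 + 1×592 + 1×310 = 4972
Σ(formed) = 3×343 + 9×423 + 1×D = 4836 + D
ΔH = Σ(broken) − Σ(formed) = (4972) − (4836 + D) = +136 − D
Setting this equal to −112 kJ gives D = 248 kJ/mol.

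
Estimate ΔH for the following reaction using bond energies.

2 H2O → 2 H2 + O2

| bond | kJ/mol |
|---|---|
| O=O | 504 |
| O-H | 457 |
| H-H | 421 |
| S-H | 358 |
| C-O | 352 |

ΔH ≈ +482 kJ

Bonds broken (reactants):
  O-H: 4 × 457 = 1828
  Σ(broken) = 1828 kJ
Bonds formed (products):
  H-H: 2 × 421 = 842
  O=O: 1 × 504 = 504
  Σ(formed) = 1346 kJ
ΔH = Σ(broken) − Σ(formed) = 1828 − 1346 = +482 kJ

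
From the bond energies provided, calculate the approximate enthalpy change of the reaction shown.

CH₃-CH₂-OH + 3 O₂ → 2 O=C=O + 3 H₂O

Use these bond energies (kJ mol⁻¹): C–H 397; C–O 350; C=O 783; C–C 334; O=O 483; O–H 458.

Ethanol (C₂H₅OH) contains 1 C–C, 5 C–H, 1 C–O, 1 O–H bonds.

Bonds broken (reactants):
  C–C: 1 × 334 = 334
  C–H: 5 × 397 = 1985
  C–O: 1 × 350 = 350
  O–H: 1 × 458 = 458
  O=O: 3 × 483 = 1449
  Σ(broken) = 4576 kJ
Bonds formed (products):
  C=O: 4 × 783 = 3132
  O–H: 6 × 458 = 2748
  Σ(formed) = 5880 kJ
ΔH = Σ(broken) − Σ(formed) = 4576 − 5880 = −1304 kJ

ΔH ≈ −1304 kJ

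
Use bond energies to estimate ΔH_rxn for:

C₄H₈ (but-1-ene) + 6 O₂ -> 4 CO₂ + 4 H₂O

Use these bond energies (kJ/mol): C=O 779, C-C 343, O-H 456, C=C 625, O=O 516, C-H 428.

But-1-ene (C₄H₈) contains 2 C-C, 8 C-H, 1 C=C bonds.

Bonds broken (reactants):
  C-C: 2 × 343 = 686
  C-H: 8 × 428 = 3424
  C=C: 1 × 625 = 625
  O=O: 6 × 516 = 3096
  Σ(broken) = 7831 kJ
Bonds formed (products):
  C=O: 8 × 779 = 6232
  O-H: 8 × 456 = 3648
  Σ(formed) = 9880 kJ
ΔH = Σ(broken) − Σ(formed) = 7831 − 9880 = −2049 kJ

ΔH ≈ −2049 kJ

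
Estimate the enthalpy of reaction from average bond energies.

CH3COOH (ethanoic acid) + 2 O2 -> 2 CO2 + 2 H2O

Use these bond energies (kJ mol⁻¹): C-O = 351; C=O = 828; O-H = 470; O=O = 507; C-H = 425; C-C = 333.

ΔH ≈ −921 kJ

Bonds broken (reactants):
  C-C: 1 × 333 = 333
  C-H: 3 × 425 = 1275
  C-O: 1 × 351 = 351
  C=O: 1 × 828 = 828
  O-H: 1 × 470 = 470
  O=O: 2 × 507 = 1014
  Σ(broken) = 4271 kJ
Bonds formed (products):
  C=O: 4 × 828 = 3312
  O-H: 4 × 470 = 1880
  Σ(formed) = 5192 kJ
ΔH = Σ(broken) − Σ(formed) = 4271 − 5192 = −921 kJ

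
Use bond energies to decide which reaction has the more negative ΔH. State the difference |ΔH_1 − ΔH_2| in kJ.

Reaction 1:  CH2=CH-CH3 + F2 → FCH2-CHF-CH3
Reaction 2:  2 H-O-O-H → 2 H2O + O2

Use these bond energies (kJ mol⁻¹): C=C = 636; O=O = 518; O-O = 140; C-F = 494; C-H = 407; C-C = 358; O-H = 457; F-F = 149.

Reaction 1:
  Bonds broken (reactants):
    C-C: 1 × 358 = 358
    C-H: 6 × 407 = 2442
    C=C: 1 × 636 = 636
    F-F: 1 × 149 = 149
    Σ(broken) = 3585 kJ
  Bonds formed (products):
    C-C: 2 × 358 = 716
    C-F: 2 × 494 = 988
    C-H: 6 × 407 = 2442
    Σ(formed) = 4146 kJ
  ΔH_1 = 3585 − 4146 = −561 kJ
Reaction 2:
  Bonds broken (reactants):
    O-H: 4 × 457 = 1828
    O-O: 2 × 140 = 280
    Σ(broken) = 2108 kJ
  Bonds formed (products):
    O-H: 4 × 457 = 1828
    O=O: 1 × 518 = 518
    Σ(formed) = 2346 kJ
  ΔH_2 = 2108 − 2346 = −238 kJ
ΔH_1 − ΔH_2 = −323 kJ, so reaction 1 has the more negative ΔH; |ΔH_1 − ΔH_2| = 323 kJ.

Reaction 1, by 323 kJ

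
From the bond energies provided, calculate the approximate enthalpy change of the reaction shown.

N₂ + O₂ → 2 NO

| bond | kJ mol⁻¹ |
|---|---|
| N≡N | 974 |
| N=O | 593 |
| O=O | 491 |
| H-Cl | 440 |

ΔH ≈ +279 kJ

Bonds broken (reactants):
  N≡N: 1 × 974 = 974
  O=O: 1 × 491 = 491
  Σ(broken) = 1465 kJ
Bonds formed (products):
  N=O: 2 × 593 = 1186
  Σ(formed) = 1186 kJ
ΔH = Σ(broken) − Σ(formed) = 1465 − 1186 = +279 kJ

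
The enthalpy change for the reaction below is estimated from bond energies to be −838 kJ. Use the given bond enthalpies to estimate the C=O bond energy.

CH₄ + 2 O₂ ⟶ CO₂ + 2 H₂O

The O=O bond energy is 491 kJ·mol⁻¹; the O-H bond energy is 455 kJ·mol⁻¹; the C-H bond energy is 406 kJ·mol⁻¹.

Let D be the C=O bond energy.
Σ(broken) = 4×406 + 2×491 = 2606
Σ(formed) = 2×D + 4×455 = 1820 + 2D
ΔH = Σ(broken) − Σ(formed) = (2606) − (1820 + 2D) = +786 − 2D
Setting this equal to −838 kJ gives 2D = 1624, so D = 812 kJ/mol.

D(C=O) ≈ 812 kJ/mol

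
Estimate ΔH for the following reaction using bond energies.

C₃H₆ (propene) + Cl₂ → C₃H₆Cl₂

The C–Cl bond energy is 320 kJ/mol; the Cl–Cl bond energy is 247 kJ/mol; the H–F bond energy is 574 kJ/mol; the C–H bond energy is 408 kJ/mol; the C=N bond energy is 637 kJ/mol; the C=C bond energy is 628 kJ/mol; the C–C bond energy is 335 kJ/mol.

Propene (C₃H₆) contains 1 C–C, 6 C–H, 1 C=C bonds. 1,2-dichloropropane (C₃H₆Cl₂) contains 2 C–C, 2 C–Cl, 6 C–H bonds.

Bonds broken (reactants):
  C–C: 1 × 335 = 335
  C–H: 6 × 408 = 2448
  C=C: 1 × 628 = 628
  Cl–Cl: 1 × 247 = 247
  Σ(broken) = 3658 kJ
Bonds formed (products):
  C–C: 2 × 335 = 670
  C–Cl: 2 × 320 = 640
  C–H: 6 × 408 = 2448
  Σ(formed) = 3758 kJ
ΔH = Σ(broken) − Σ(formed) = 3658 − 3758 = −100 kJ

ΔH ≈ −100 kJ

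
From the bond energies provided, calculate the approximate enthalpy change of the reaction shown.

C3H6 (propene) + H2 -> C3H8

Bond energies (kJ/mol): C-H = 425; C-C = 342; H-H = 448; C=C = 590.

ΔH ≈ −154 kJ

Bonds broken (reactants):
  C-C: 1 × 342 = 342
  C-H: 6 × 425 = 2550
  C=C: 1 × 590 = 590
  H-H: 1 × 448 = 448
  Σ(broken) = 3930 kJ
Bonds formed (products):
  C-C: 2 × 342 = 684
  C-H: 8 × 425 = 3400
  Σ(formed) = 4084 kJ
ΔH = Σ(broken) − Σ(formed) = 3930 − 4084 = −154 kJ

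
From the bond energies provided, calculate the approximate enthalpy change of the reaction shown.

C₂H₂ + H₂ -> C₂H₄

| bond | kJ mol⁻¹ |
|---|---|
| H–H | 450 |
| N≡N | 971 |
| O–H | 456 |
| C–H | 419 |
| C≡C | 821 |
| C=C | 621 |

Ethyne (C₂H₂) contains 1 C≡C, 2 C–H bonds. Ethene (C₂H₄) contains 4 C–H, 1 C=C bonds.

ΔH ≈ −188 kJ

Bonds broken (reactants):
  C≡C: 1 × 821 = 821
  C–H: 2 × 419 = 838
  H–H: 1 × 450 = 450
  Σ(broken) = 2109 kJ
Bonds formed (products):
  C–H: 4 × 419 = 1676
  C=C: 1 × 621 = 621
  Σ(formed) = 2297 kJ
ΔH = Σ(broken) − Σ(formed) = 2109 − 2297 = −188 kJ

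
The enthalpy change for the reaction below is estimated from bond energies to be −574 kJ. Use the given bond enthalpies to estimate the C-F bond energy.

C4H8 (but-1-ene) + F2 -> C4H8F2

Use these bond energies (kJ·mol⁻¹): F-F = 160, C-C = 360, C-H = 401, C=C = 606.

D(C-F) ≈ 490 kJ/mol

Let D be the C-F bond energy.
Σ(broken) = 2×360 + 8×401 + 1×606 + 1×160 = 4694
Σ(formed) = 3×360 + 2×D + 8×401 = 4288 + 2D
ΔH = Σ(broken) − Σ(formed) = (4694) − (4288 + 2D) = +406 − 2D
Setting this equal to −574 kJ gives 2D = 980, so D = 490 kJ/mol.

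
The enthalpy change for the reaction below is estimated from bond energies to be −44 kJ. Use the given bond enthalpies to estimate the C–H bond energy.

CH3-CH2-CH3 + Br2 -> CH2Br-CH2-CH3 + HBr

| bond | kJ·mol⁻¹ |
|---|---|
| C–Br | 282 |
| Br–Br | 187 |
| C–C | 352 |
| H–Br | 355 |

D(C–H) ≈ 406 kJ/mol

Let D be the C–H bond energy.
Σ(broken) = 1×187 + 2×352 + 8×D = 891 + 8D
Σ(formed) = 1×282 + 2×352 + 7×D + 1×355 = 1341 + 7D
ΔH = Σ(broken) − Σ(formed) = (891 + 8D) − (1341 + 7D) = −450 + D
Setting this equal to −44 kJ gives D = 406 kJ/mol.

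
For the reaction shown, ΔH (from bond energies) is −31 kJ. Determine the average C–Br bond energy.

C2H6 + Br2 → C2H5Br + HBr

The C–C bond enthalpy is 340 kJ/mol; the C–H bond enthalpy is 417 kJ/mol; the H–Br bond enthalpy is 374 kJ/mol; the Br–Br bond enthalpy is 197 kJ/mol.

Let D be the C–Br bond energy.
Σ(broken) = 1×197 + 1×340 + 6×417 = 3039
Σ(formed) = 1×D + 1×340 + 5×417 + 1×374 = 2799 + D
ΔH = Σ(broken) − Σ(formed) = (3039) − (2799 + D) = +240 − D
Setting this equal to −31 kJ gives D = 271 kJ/mol.

D(C–Br) ≈ 271 kJ/mol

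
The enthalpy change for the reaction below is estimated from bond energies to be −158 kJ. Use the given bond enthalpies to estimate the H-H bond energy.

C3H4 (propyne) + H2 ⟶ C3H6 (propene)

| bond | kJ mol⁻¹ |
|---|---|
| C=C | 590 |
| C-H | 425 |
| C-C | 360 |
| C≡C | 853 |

D(H-H) ≈ 429 kJ/mol

Let D be the H-H bond energy.
Σ(broken) = 1×853 + 1×360 + 4×425 + 1×D = 2913 + D
Σ(formed) = 1×360 + 6×425 + 1×590 = 3500
ΔH = Σ(broken) − Σ(formed) = (2913 + D) − (3500) = −587 + D
Setting this equal to −158 kJ gives D = 429 kJ/mol.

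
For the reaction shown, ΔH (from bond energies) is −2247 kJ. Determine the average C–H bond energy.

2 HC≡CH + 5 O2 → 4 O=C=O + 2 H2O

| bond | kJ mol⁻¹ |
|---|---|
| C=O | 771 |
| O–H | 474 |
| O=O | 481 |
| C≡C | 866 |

D(C–H) ≈ 420 kJ/mol

Let D be the C–H bond energy.
Σ(broken) = 2×866 + 4×D + 5×481 = 4137 + 4D
Σ(formed) = 8×771 + 4×474 = 8064
ΔH = Σ(broken) − Σ(formed) = (4137 + 4D) − (8064) = −3927 + 4D
Setting this equal to −2247 kJ gives 4D = 1680, so D = 420 kJ/mol.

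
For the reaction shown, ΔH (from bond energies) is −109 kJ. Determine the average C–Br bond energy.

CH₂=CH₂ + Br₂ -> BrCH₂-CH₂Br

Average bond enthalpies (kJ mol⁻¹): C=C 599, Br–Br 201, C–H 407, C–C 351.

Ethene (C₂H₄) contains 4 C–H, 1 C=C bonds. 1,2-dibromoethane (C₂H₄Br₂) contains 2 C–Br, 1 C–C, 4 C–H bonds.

D(C–Br) ≈ 279 kJ/mol

Let D be the C–Br bond energy.
Σ(broken) = 1×201 + 4×407 + 1×599 = 2428
Σ(formed) = 2×D + 1×351 + 4×407 = 1979 + 2D
ΔH = Σ(broken) − Σ(formed) = (2428) − (1979 + 2D) = +449 − 2D
Setting this equal to −109 kJ gives 2D = 558, so D = 279 kJ/mol.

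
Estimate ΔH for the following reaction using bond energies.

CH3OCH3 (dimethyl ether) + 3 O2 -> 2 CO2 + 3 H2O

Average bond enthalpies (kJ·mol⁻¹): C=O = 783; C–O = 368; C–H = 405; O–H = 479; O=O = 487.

ΔH ≈ −1379 kJ

Bonds broken (reactants):
  C–H: 6 × 405 = 2430
  C–O: 2 × 368 = 736
  O=O: 3 × 487 = 1461
  Σ(broken) = 4627 kJ
Bonds formed (products):
  C=O: 4 × 783 = 3132
  O–H: 6 × 479 = 2874
  Σ(formed) = 6006 kJ
ΔH = Σ(broken) − Σ(formed) = 4627 − 6006 = −1379 kJ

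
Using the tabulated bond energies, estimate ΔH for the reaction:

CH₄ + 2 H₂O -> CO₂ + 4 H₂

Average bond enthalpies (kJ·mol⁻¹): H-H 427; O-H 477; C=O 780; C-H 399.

ΔH ≈ +236 kJ

Bonds broken (reactants):
  C-H: 4 × 399 = 1596
  O-H: 4 × 477 = 1908
  Σ(broken) = 3504 kJ
Bonds formed (products):
  C=O: 2 × 780 = 1560
  H-H: 4 × 427 = 1708
  Σ(formed) = 3268 kJ
ΔH = Σ(broken) − Σ(formed) = 3504 − 3268 = +236 kJ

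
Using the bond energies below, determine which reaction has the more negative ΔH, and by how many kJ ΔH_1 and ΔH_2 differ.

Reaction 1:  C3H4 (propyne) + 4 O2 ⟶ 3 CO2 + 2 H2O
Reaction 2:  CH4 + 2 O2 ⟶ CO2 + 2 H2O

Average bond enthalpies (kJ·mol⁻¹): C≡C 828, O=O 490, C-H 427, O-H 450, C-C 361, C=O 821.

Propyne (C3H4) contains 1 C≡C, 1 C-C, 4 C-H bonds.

Reaction 1, by 1115 kJ

Reaction 1:
  Bonds broken (reactants):
    C≡C: 1 × 828 = 828
    C-C: 1 × 361 = 361
    C-H: 4 × 427 = 1708
    O=O: 4 × 490 = 1960
    Σ(broken) = 4857 kJ
  Bonds formed (products):
    C=O: 6 × 821 = 4926
    O-H: 4 × 450 = 1800
    Σ(formed) = 6726 kJ
  ΔH_1 = 4857 − 6726 = −1869 kJ
Reaction 2:
  Bonds broken (reactants):
    C-H: 4 × 427 = 1708
    O=O: 2 × 490 = 980
    Σ(broken) = 2688 kJ
  Bonds formed (products):
    C=O: 2 × 821 = 1642
    O-H: 4 × 450 = 1800
    Σ(formed) = 3442 kJ
  ΔH_2 = 2688 − 3442 = −754 kJ
ΔH_1 − ΔH_2 = −1115 kJ, so reaction 1 has the more negative ΔH; |ΔH_1 − ΔH_2| = 1115 kJ.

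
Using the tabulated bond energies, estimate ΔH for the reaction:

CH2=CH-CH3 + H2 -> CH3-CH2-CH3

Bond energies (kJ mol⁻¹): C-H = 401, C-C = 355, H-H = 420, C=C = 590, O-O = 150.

ΔH ≈ −147 kJ

Bonds broken (reactants):
  C-C: 1 × 355 = 355
  C-H: 6 × 401 = 2406
  C=C: 1 × 590 = 590
  H-H: 1 × 420 = 420
  Σ(broken) = 3771 kJ
Bonds formed (products):
  C-C: 2 × 355 = 710
  C-H: 8 × 401 = 3208
  Σ(formed) = 3918 kJ
ΔH = Σ(broken) − Σ(formed) = 3771 − 3918 = −147 kJ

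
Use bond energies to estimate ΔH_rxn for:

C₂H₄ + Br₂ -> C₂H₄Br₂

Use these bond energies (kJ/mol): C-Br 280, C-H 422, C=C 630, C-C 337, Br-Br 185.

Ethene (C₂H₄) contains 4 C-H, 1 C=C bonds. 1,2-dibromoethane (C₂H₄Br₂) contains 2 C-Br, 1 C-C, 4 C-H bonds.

Bonds broken (reactants):
  Br-Br: 1 × 185 = 185
  C-H: 4 × 422 = 1688
  C=C: 1 × 630 = 630
  Σ(broken) = 2503 kJ
Bonds formed (products):
  C-Br: 2 × 280 = 560
  C-C: 1 × 337 = 337
  C-H: 4 × 422 = 1688
  Σ(formed) = 2585 kJ
ΔH = Σ(broken) − Σ(formed) = 2503 − 2585 = −82 kJ

ΔH ≈ −82 kJ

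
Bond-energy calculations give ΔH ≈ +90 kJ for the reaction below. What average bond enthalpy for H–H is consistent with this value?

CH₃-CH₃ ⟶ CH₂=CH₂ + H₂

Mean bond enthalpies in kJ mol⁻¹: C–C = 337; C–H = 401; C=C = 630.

Let D be the H–H bond energy.
Σ(broken) = 1×337 + 6×401 = 2743
Σ(formed) = 4×401 + 1×630 + 1×D = 2234 + D
ΔH = Σ(broken) − Σ(formed) = (2743) − (2234 + D) = +509 − D
Setting this equal to +90 kJ gives D = 419 kJ/mol.

D(H–H) ≈ 419 kJ/mol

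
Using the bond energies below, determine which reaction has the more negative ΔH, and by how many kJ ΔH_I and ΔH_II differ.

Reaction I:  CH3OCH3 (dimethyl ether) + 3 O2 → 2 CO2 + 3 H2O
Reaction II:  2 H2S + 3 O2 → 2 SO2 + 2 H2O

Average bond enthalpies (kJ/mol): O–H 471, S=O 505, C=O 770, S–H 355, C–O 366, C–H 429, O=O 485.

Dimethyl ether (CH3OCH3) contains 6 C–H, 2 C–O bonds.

Reaction I:
  Bonds broken (reactants):
    C–H: 6 × 429 = 2574
    C–O: 2 × 366 = 732
    O=O: 3 × 485 = 1455
    Σ(broken) = 4761 kJ
  Bonds formed (products):
    C=O: 4 × 770 = 3080
    O–H: 6 × 471 = 2826
    Σ(formed) = 5906 kJ
  ΔH_I = 4761 − 5906 = −1145 kJ
Reaction II:
  Bonds broken (reactants):
    O=O: 3 × 485 = 1455
    S–H: 4 × 355 = 1420
    Σ(broken) = 2875 kJ
  Bonds formed (products):
    O–H: 4 × 471 = 1884
    S=O: 4 × 505 = 2020
    Σ(formed) = 3904 kJ
  ΔH_II = 2875 − 3904 = −1029 kJ
ΔH_I − ΔH_II = −116 kJ, so reaction I has the more negative ΔH; |ΔH_I − ΔH_II| = 116 kJ.

Reaction I, by 116 kJ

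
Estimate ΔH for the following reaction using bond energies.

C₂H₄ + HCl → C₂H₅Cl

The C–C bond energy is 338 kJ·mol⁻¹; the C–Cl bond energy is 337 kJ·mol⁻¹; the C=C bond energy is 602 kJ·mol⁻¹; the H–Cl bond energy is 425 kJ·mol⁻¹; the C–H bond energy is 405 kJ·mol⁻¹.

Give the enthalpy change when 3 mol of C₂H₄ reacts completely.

ΔH = −159 kJ

Bonds broken (reactants):
  C–H: 4 × 405 = 1620
  C=C: 1 × 602 = 602
  H–Cl: 1 × 425 = 425
  Σ(broken) = 2647 kJ
Bonds formed (products):
  C–C: 1 × 338 = 338
  C–Cl: 1 × 337 = 337
  C–H: 5 × 405 = 2025
  Σ(formed) = 2700 kJ
ΔH = Σ(broken) − Σ(formed) = 2647 − 2700 = −53 kJ
For 3× the reaction as written: 3 × (−53) = −159 kJ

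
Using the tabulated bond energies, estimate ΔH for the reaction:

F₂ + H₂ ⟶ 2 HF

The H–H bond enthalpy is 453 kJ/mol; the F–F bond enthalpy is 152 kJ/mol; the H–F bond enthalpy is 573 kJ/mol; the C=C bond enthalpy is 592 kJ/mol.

Bonds broken (reactants):
  F–F: 1 × 152 = 152
  H–H: 1 × 453 = 453
  Σ(broken) = 605 kJ
Bonds formed (products):
  H–F: 2 × 573 = 1146
  Σ(formed) = 1146 kJ
ΔH = Σ(broken) − Σ(formed) = 605 − 1146 = −541 kJ

ΔH ≈ −541 kJ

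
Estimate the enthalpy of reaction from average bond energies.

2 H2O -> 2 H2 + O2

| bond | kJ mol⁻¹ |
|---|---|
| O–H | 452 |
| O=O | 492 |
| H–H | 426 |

Bonds broken (reactants):
  O–H: 4 × 452 = 1808
  Σ(broken) = 1808 kJ
Bonds formed (products):
  H–H: 2 × 426 = 852
  O=O: 1 × 492 = 492
  Σ(formed) = 1344 kJ
ΔH = Σ(broken) − Σ(formed) = 1808 − 1344 = +464 kJ

ΔH ≈ +464 kJ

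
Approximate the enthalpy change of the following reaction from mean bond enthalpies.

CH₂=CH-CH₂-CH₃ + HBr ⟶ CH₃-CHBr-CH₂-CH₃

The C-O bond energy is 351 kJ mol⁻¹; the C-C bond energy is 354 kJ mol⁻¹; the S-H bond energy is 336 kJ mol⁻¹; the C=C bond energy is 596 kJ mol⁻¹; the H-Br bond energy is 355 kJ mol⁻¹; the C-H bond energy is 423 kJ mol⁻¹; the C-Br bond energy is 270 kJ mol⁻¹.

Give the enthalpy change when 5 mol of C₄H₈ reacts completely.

Bonds broken (reactants):
  C-C: 2 × 354 = 708
  C-H: 8 × 423 = 3384
  C=C: 1 × 596 = 596
  H-Br: 1 × 355 = 355
  Σ(broken) = 5043 kJ
Bonds formed (products):
  C-Br: 1 × 270 = 270
  C-C: 3 × 354 = 1062
  C-H: 9 × 423 = 3807
  Σ(formed) = 5139 kJ
ΔH = Σ(broken) − Σ(formed) = 5043 − 5139 = −96 kJ
For 5× the reaction as written: 5 × (−96) = −480 kJ

ΔH = −480 kJ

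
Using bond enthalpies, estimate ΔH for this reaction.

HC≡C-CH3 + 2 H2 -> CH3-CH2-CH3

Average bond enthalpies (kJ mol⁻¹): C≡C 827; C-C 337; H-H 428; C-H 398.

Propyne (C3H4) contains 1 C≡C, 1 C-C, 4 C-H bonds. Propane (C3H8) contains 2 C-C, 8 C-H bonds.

ΔH ≈ −246 kJ

Bonds broken (reactants):
  C≡C: 1 × 827 = 827
  C-C: 1 × 337 = 337
  C-H: 4 × 398 = 1592
  H-H: 2 × 428 = 856
  Σ(broken) = 3612 kJ
Bonds formed (products):
  C-C: 2 × 337 = 674
  C-H: 8 × 398 = 3184
  Σ(formed) = 3858 kJ
ΔH = Σ(broken) − Σ(formed) = 3612 − 3858 = −246 kJ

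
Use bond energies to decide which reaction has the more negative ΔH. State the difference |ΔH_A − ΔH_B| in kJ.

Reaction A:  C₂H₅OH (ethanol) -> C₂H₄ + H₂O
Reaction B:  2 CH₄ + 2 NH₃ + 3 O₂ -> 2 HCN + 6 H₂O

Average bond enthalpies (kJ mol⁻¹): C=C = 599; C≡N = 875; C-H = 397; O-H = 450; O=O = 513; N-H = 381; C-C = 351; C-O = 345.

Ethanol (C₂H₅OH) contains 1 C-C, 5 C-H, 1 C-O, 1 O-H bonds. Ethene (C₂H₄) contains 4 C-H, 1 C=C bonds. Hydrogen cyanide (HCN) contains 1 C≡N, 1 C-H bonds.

Reaction A:
  Bonds broken (reactants):
    C-C: 1 × 351 = 351
    C-H: 5 × 397 = 1985
    C-O: 1 × 345 = 345
    O-H: 1 × 450 = 450
    Σ(broken) = 3131 kJ
  Bonds formed (products):
    C-H: 4 × 397 = 1588
    C=C: 1 × 599 = 599
    O-H: 2 × 450 = 900
    Σ(formed) = 3087 kJ
  ΔH_A = 3131 − 3087 = +44 kJ
Reaction B:
  Bonds broken (reactants):
    C-H: 8 × 397 = 3176
    N-H: 6 × 381 = 2286
    O=O: 3 × 513 = 1539
    Σ(broken) = 7001 kJ
  Bonds formed (products):
    C≡N: 2 × 875 = 1750
    C-H: 2 × 397 = 794
    O-H: 12 × 450 = 5400
    Σ(formed) = 7944 kJ
  ΔH_B = 7001 − 7944 = −943 kJ
ΔH_A − ΔH_B = +987 kJ, so reaction B has the more negative ΔH; |ΔH_A − ΔH_B| = 987 kJ.

Reaction B, by 987 kJ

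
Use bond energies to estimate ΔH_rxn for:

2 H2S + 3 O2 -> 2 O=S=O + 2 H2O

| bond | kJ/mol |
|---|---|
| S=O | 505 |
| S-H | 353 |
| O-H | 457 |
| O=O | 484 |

Bonds broken (reactants):
  O=O: 3 × 484 = 1452
  S-H: 4 × 353 = 1412
  Σ(broken) = 2864 kJ
Bonds formed (products):
  O-H: 4 × 457 = 1828
  S=O: 4 × 505 = 2020
  Σ(formed) = 3848 kJ
ΔH = Σ(broken) − Σ(formed) = 2864 − 3848 = −984 kJ

ΔH ≈ −984 kJ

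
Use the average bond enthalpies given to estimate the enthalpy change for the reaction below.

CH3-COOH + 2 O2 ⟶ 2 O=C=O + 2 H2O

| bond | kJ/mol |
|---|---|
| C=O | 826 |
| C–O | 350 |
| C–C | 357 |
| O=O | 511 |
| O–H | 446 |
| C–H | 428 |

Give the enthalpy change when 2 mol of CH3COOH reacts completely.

Bonds broken (reactants):
  C–C: 1 × 357 = 357
  C–H: 3 × 428 = 1284
  C–O: 1 × 350 = 350
  C=O: 1 × 826 = 826
  O–H: 1 × 446 = 446
  O=O: 2 × 511 = 1022
  Σ(broken) = 4285 kJ
Bonds formed (products):
  C=O: 4 × 826 = 3304
  O–H: 4 × 446 = 1784
  Σ(formed) = 5088 kJ
ΔH = Σ(broken) − Σ(formed) = 4285 − 5088 = −803 kJ
For 2× the reaction as written: 2 × (−803) = −1606 kJ

ΔH = −1606 kJ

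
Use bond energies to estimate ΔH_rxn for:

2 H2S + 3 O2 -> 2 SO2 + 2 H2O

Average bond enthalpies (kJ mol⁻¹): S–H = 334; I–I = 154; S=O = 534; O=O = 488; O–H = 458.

Bonds broken (reactants):
  O=O: 3 × 488 = 1464
  S–H: 4 × 334 = 1336
  Σ(broken) = 2800 kJ
Bonds formed (products):
  O–H: 4 × 458 = 1832
  S=O: 4 × 534 = 2136
  Σ(formed) = 3968 kJ
ΔH = Σ(broken) − Σ(formed) = 2800 − 3968 = −1168 kJ

ΔH ≈ −1168 kJ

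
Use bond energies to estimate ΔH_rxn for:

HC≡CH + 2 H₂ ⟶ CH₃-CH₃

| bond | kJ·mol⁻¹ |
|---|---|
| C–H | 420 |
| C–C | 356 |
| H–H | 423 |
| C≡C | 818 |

Bonds broken (reactants):
  C≡C: 1 × 818 = 818
  C–H: 2 × 420 = 840
  H–H: 2 × 423 = 846
  Σ(broken) = 2504 kJ
Bonds formed (products):
  C–C: 1 × 356 = 356
  C–H: 6 × 420 = 2520
  Σ(formed) = 2876 kJ
ΔH = Σ(broken) − Σ(formed) = 2504 − 2876 = −372 kJ

ΔH ≈ −372 kJ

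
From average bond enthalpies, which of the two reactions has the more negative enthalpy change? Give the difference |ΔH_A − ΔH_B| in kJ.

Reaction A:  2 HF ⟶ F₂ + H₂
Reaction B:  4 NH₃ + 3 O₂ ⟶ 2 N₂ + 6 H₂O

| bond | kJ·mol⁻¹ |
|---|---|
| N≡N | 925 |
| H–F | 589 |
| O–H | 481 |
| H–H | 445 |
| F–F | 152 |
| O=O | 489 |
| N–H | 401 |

Reaction B, by 1924 kJ

Reaction A:
  Bonds broken (reactants):
    H–F: 2 × 589 = 1178
    Σ(broken) = 1178 kJ
  Bonds formed (products):
    F–F: 1 × 152 = 152
    H–H: 1 × 445 = 445
    Σ(formed) = 597 kJ
  ΔH_A = 1178 − 597 = +581 kJ
Reaction B:
  Bonds broken (reactants):
    N–H: 12 × 401 = 4812
    O=O: 3 × 489 = 1467
    Σ(broken) = 6279 kJ
  Bonds formed (products):
    N≡N: 2 × 925 = 1850
    O–H: 12 × 481 = 5772
    Σ(formed) = 7622 kJ
  ΔH_B = 6279 − 7622 = −1343 kJ
ΔH_A − ΔH_B = +1924 kJ, so reaction B has the more negative ΔH; |ΔH_A − ΔH_B| = 1924 kJ.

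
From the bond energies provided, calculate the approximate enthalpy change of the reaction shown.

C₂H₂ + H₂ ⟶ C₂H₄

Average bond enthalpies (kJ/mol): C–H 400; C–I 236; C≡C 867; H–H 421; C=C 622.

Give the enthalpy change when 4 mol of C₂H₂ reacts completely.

ΔH = −536 kJ

Bonds broken (reactants):
  C≡C: 1 × 867 = 867
  C–H: 2 × 400 = 800
  H–H: 1 × 421 = 421
  Σ(broken) = 2088 kJ
Bonds formed (products):
  C–H: 4 × 400 = 1600
  C=C: 1 × 622 = 622
  Σ(formed) = 2222 kJ
ΔH = Σ(broken) − Σ(formed) = 2088 − 2222 = −134 kJ
For 4× the reaction as written: 4 × (−134) = −536 kJ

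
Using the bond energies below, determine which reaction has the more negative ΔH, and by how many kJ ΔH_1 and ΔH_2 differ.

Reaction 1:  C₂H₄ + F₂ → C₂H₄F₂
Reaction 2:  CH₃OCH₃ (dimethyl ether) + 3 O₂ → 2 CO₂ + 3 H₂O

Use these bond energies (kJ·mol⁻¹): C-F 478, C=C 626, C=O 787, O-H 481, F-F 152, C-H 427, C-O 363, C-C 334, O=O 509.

Reaction 1:
  Bonds broken (reactants):
    C-H: 4 × 427 = 1708
    C=C: 1 × 626 = 626
    F-F: 1 × 152 = 152
    Σ(broken) = 2486 kJ
  Bonds formed (products):
    C-C: 1 × 334 = 334
    C-F: 2 × 478 = 956
    C-H: 4 × 427 = 1708
    Σ(formed) = 2998 kJ
  ΔH_1 = 2486 − 2998 = −512 kJ
Reaction 2:
  Bonds broken (reactants):
    C-H: 6 × 427 = 2562
    C-O: 2 × 363 = 726
    O=O: 3 × 509 = 1527
    Σ(broken) = 4815 kJ
  Bonds formed (products):
    C=O: 4 × 787 = 3148
    O-H: 6 × 481 = 2886
    Σ(formed) = 6034 kJ
  ΔH_2 = 4815 − 6034 = −1219 kJ
ΔH_1 − ΔH_2 = +707 kJ, so reaction 2 has the more negative ΔH; |ΔH_1 − ΔH_2| = 707 kJ.

Reaction 2, by 707 kJ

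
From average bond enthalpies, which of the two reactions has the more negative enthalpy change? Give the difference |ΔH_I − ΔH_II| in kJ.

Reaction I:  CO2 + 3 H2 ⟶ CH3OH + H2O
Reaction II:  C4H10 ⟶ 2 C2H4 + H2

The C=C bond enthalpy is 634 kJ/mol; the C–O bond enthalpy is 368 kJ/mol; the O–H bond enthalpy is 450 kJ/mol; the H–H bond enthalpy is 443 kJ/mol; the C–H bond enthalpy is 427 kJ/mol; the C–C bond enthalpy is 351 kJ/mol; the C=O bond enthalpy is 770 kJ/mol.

Reaction I, by 326 kJ

Reaction I:
  Bonds broken (reactants):
    C=O: 2 × 770 = 1540
    H–H: 3 × 443 = 1329
    Σ(broken) = 2869 kJ
  Bonds formed (products):
    C–H: 3 × 427 = 1281
    C–O: 1 × 368 = 368
    O–H: 3 × 450 = 1350
    Σ(formed) = 2999 kJ
  ΔH_I = 2869 − 2999 = −130 kJ
Reaction II:
  Bonds broken (reactants):
    C–C: 3 × 351 = 1053
    C–H: 10 × 427 = 4270
    Σ(broken) = 5323 kJ
  Bonds formed (products):
    C–H: 8 × 427 = 3416
    C=C: 2 × 634 = 1268
    H–H: 1 × 443 = 443
    Σ(formed) = 5127 kJ
  ΔH_II = 5323 − 5127 = +196 kJ
ΔH_I − ΔH_II = −326 kJ, so reaction I has the more negative ΔH; |ΔH_I − ΔH_II| = 326 kJ.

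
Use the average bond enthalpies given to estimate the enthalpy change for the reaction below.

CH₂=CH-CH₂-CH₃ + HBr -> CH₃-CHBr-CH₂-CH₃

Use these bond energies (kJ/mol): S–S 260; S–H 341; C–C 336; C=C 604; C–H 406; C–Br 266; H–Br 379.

Bonds broken (reactants):
  C–C: 2 × 336 = 672
  C–H: 8 × 406 = 3248
  C=C: 1 × 604 = 604
  H–Br: 1 × 379 = 379
  Σ(broken) = 4903 kJ
Bonds formed (products):
  C–Br: 1 × 266 = 266
  C–C: 3 × 336 = 1008
  C–H: 9 × 406 = 3654
  Σ(formed) = 4928 kJ
ΔH = Σ(broken) − Σ(formed) = 4903 − 4928 = −25 kJ

ΔH ≈ −25 kJ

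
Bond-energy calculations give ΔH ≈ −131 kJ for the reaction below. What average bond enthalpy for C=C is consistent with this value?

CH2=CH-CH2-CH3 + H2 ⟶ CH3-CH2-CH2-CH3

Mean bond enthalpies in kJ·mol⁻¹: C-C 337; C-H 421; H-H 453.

Let D be the C=C bond energy.
Σ(broken) = 2×337 + 8×421 + 1×D + 1×453 = 4495 + D
Σ(formed) = 3×337 + 10×421 = 5221
ΔH = Σ(broken) − Σ(formed) = (4495 + D) − (5221) = −726 + D
Setting this equal to −131 kJ gives D = 595 kJ/mol.

D(C=C) ≈ 595 kJ/mol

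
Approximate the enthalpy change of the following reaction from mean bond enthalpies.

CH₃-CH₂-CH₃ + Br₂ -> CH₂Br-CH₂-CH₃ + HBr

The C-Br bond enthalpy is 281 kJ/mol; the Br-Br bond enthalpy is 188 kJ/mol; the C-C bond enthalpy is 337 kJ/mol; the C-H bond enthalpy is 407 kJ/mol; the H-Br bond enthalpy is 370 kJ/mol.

ΔH ≈ −56 kJ

Bonds broken (reactants):
  Br-Br: 1 × 188 = 188
  C-C: 2 × 337 = 674
  C-H: 8 × 407 = 3256
  Σ(broken) = 4118 kJ
Bonds formed (products):
  C-Br: 1 × 281 = 281
  C-C: 2 × 337 = 674
  C-H: 7 × 407 = 2849
  H-Br: 1 × 370 = 370
  Σ(formed) = 4174 kJ
ΔH = Σ(broken) − Σ(formed) = 4118 − 4174 = −56 kJ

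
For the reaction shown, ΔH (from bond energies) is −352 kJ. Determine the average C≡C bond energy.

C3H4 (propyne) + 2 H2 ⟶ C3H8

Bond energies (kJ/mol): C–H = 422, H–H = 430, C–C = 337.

Let D be the C≡C bond energy.
Σ(broken) = 1×D + 1×337 + 4×422 + 2×430 = 2885 + D
Σ(formed) = 2×337 + 8×422 = 4050
ΔH = Σ(broken) − Σ(formed) = (2885 + D) − (4050) = −1165 + D
Setting this equal to −352 kJ gives D = 813 kJ/mol.

D(C≡C) ≈ 813 kJ/mol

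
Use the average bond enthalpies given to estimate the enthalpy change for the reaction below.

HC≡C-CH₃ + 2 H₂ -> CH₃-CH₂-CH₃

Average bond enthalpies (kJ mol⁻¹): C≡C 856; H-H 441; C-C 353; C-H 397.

ΔH ≈ −203 kJ

Bonds broken (reactants):
  C≡C: 1 × 856 = 856
  C-C: 1 × 353 = 353
  C-H: 4 × 397 = 1588
  H-H: 2 × 441 = 882
  Σ(broken) = 3679 kJ
Bonds formed (products):
  C-C: 2 × 353 = 706
  C-H: 8 × 397 = 3176
  Σ(formed) = 3882 kJ
ΔH = Σ(broken) − Σ(formed) = 3679 − 3882 = −203 kJ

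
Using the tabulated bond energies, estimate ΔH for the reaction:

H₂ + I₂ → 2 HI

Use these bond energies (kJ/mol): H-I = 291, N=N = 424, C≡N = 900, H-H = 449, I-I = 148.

ΔH ≈ +15 kJ

Bonds broken (reactants):
  H-H: 1 × 449 = 449
  I-I: 1 × 148 = 148
  Σ(broken) = 597 kJ
Bonds formed (products):
  H-I: 2 × 291 = 582
  Σ(formed) = 582 kJ
ΔH = Σ(broken) − Σ(formed) = 597 − 582 = +15 kJ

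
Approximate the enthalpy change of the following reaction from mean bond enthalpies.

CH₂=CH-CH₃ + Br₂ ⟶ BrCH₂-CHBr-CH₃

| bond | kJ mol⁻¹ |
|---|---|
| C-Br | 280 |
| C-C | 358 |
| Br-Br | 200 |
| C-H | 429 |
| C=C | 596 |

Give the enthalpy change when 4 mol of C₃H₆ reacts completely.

ΔH = −488 kJ

Bonds broken (reactants):
  Br-Br: 1 × 200 = 200
  C-C: 1 × 358 = 358
  C-H: 6 × 429 = 2574
  C=C: 1 × 596 = 596
  Σ(broken) = 3728 kJ
Bonds formed (products):
  C-Br: 2 × 280 = 560
  C-C: 2 × 358 = 716
  C-H: 6 × 429 = 2574
  Σ(formed) = 3850 kJ
ΔH = Σ(broken) − Σ(formed) = 3728 − 3850 = −122 kJ
For 4× the reaction as written: 4 × (−122) = −488 kJ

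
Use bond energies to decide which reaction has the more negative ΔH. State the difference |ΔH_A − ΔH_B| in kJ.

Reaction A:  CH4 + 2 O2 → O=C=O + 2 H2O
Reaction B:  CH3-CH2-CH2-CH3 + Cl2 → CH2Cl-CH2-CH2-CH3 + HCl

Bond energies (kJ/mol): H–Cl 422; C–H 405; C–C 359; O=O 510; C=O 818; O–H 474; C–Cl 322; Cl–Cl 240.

Reaction A, by 793 kJ

Reaction A:
  Bonds broken (reactants):
    C–H: 4 × 405 = 1620
    O=O: 2 × 510 = 1020
    Σ(broken) = 2640 kJ
  Bonds formed (products):
    C=O: 2 × 818 = 1636
    O–H: 4 × 474 = 1896
    Σ(formed) = 3532 kJ
  ΔH_A = 2640 − 3532 = −892 kJ
Reaction B:
  Bonds broken (reactants):
    C–C: 3 × 359 = 1077
    C–H: 10 × 405 = 4050
    Cl–Cl: 1 × 240 = 240
    Σ(broken) = 5367 kJ
  Bonds formed (products):
    C–C: 3 × 359 = 1077
    C–Cl: 1 × 322 = 322
    C–H: 9 × 405 = 3645
    H–Cl: 1 × 422 = 422
    Σ(formed) = 5466 kJ
  ΔH_B = 5367 − 5466 = −99 kJ
ΔH_A − ΔH_B = −793 kJ, so reaction A has the more negative ΔH; |ΔH_A − ΔH_B| = 793 kJ.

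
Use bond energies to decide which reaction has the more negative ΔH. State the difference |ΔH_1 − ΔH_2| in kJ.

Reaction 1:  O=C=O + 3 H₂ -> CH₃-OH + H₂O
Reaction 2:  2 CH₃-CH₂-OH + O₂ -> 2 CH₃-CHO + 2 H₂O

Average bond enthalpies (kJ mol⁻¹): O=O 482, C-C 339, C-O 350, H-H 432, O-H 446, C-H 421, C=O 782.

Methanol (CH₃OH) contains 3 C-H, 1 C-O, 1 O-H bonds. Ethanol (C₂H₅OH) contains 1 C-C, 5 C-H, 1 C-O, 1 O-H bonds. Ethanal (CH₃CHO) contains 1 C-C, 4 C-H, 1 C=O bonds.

Reaction 1:
  Bonds broken (reactants):
    C=O: 2 × 782 = 1564
    H-H: 3 × 432 = 1296
    Σ(broken) = 2860 kJ
  Bonds formed (products):
    C-H: 3 × 421 = 1263
    C-O: 1 × 350 = 350
    O-H: 3 × 446 = 1338
    Σ(formed) = 2951 kJ
  ΔH_1 = 2860 − 2951 = −91 kJ
Reaction 2:
  Bonds broken (reactants):
    C-C: 2 × 339 = 678
    C-H: 10 × 421 = 4210
    C-O: 2 × 350 = 700
    O-H: 2 × 446 = 892
    O=O: 1 × 482 = 482
    Σ(broken) = 6962 kJ
  Bonds formed (products):
    C-C: 2 × 339 = 678
    C-H: 8 × 421 = 3368
    C=O: 2 × 782 = 1564
    O-H: 4 × 446 = 1784
    Σ(formed) = 7394 kJ
  ΔH_2 = 6962 − 7394 = −432 kJ
ΔH_1 − ΔH_2 = +341 kJ, so reaction 2 has the more negative ΔH; |ΔH_1 − ΔH_2| = 341 kJ.

Reaction 2, by 341 kJ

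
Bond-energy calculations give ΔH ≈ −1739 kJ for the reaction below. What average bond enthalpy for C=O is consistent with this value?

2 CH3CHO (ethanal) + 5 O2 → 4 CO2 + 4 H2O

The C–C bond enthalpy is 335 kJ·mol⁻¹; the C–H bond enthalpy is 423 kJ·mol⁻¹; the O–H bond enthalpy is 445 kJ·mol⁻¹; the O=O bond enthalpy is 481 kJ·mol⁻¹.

Let D be the C=O bond energy.
Σ(broken) = 2×335 + 8×423 + 2×D + 5×481 = 6459 + 2D
Σ(formed) = 8×D + 8×445 = 3560 + 8D
ΔH = Σ(broken) − Σ(formed) = (6459 + 2D) − (3560 + 8D) = +2899 − 6D
Setting this equal to −1739 kJ gives 6D = 4638, so D = 773 kJ/mol.

D(C=O) ≈ 773 kJ/mol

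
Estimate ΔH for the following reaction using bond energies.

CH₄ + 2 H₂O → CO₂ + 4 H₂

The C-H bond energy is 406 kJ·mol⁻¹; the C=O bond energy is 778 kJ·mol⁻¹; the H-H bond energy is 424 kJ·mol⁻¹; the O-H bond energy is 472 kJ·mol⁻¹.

ΔH ≈ +260 kJ

Bonds broken (reactants):
  C-H: 4 × 406 = 1624
  O-H: 4 × 472 = 1888
  Σ(broken) = 3512 kJ
Bonds formed (products):
  C=O: 2 × 778 = 1556
  H-H: 4 × 424 = 1696
  Σ(formed) = 3252 kJ
ΔH = Σ(broken) − Σ(formed) = 3512 − 3252 = +260 kJ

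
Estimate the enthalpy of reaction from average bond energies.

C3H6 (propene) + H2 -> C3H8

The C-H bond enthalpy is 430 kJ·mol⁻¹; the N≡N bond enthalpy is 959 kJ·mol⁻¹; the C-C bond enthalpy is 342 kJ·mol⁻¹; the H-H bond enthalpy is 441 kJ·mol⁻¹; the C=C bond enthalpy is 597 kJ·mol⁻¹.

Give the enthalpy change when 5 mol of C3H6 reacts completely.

Bonds broken (reactants):
  C-C: 1 × 342 = 342
  C-H: 6 × 430 = 2580
  C=C: 1 × 597 = 597
  H-H: 1 × 441 = 441
  Σ(broken) = 3960 kJ
Bonds formed (products):
  C-C: 2 × 342 = 684
  C-H: 8 × 430 = 3440
  Σ(formed) = 4124 kJ
ΔH = Σ(broken) − Σ(formed) = 3960 − 4124 = −164 kJ
For 5× the reaction as written: 5 × (−164) = −820 kJ

ΔH = −820 kJ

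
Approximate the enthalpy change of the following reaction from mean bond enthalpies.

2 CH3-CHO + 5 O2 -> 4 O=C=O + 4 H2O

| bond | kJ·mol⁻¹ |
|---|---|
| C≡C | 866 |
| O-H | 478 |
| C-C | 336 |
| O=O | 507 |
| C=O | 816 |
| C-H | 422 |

Bonds broken (reactants):
  C-C: 2 × 336 = 672
  C-H: 8 × 422 = 3376
  C=O: 2 × 816 = 1632
  O=O: 5 × 507 = 2535
  Σ(broken) = 8215 kJ
Bonds formed (products):
  C=O: 8 × 816 = 6528
  O-H: 8 × 478 = 3824
  Σ(formed) = 10352 kJ
ΔH = Σ(broken) − Σ(formed) = 8215 − 10352 = −2137 kJ

ΔH ≈ −2137 kJ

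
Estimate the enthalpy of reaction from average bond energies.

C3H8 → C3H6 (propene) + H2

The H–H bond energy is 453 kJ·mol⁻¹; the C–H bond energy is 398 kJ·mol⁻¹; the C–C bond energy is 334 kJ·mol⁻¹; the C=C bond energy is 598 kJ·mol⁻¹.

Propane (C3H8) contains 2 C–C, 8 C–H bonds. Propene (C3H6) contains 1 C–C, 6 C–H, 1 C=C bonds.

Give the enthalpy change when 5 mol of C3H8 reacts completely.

ΔH = +395 kJ

Bonds broken (reactants):
  C–C: 2 × 334 = 668
  C–H: 8 × 398 = 3184
  Σ(broken) = 3852 kJ
Bonds formed (products):
  C–C: 1 × 334 = 334
  C–H: 6 × 398 = 2388
  C=C: 1 × 598 = 598
  H–H: 1 × 453 = 453
  Σ(formed) = 3773 kJ
ΔH = Σ(broken) − Σ(formed) = 3852 − 3773 = +79 kJ
For 5× the reaction as written: 5 × (+79) = +395 kJ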